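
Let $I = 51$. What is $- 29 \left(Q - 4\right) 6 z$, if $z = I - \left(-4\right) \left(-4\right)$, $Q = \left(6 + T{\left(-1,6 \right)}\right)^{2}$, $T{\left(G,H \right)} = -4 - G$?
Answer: $-30450$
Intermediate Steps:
$Q = 9$ ($Q = \left(6 - 3\right)^{2} = 3^{2} = 9$)
$z = 35$ ($z = 51 - \left(-4\right) \left(-4\right) = 51 - 16 = 35$)
$- 29 \left(Q - 4\right) 6 z = - 29 \left(9 - 4\right) 6 \cdot 35 = - 29 \cdot 5 \cdot 6 \cdot 35 = \left(-29\right) 30 \cdot 35 = \left(-870\right) 35 = -30450$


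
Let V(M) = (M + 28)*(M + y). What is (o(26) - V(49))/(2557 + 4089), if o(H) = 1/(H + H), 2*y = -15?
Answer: -166165/345592 ≈ -0.48081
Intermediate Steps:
y = -15/2 (y = (1/2)*(-15) = -15/2 ≈ -7.5000)
V(M) = (28 + M)*(-15/2 + M) (V(M) = (M + 28)*(M - 15/2) = (28 + M)*(-15/2 + M))
o(H) = 1/(2*H)
(o(26) - V(49))/(2557 + 4089) = ((1/2)/26 - (-210 + 49**2 + (41/2)*49))/(2557 + 4089) = ((1/2)*(1/26) - (-210 + 2401 + 2009/2))/6646 = (1/52 - 1*6391/2)*(1/6646) = (1/52 - 6391/2)*(1/6646) = -166165/52*1/6646 = -166165/345592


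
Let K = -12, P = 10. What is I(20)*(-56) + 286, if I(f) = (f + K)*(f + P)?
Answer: -13154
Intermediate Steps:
I(f) = (-12 + f)*(10 + f) (I(f) = (f - 12)*(f + 10) = (-12 + f)*(10 + f))
I(20)*(-56) + 286 = (-120 + 20² - 2*20)*(-56) + 286 = (-120 + 400 - 40)*(-56) + 286 = 240*(-56) + 286 = -13440 + 286 = -13154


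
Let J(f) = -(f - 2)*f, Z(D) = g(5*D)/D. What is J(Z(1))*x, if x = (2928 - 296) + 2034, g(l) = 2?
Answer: 0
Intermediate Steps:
Z(D) = 2/D
J(f) = -f*(-2 + f) (J(f) = -(-2 + f)*f = -f*(-2 + f))
x = 4666 (x = 2632 + 2034 = 4666)
J(Z(1))*x = ((2/1)*(2 - 2/1))*4666 = ((2*1)*(2 - 2))*4666 = (2*(2 - 1*2))*4666 = (2*(2 - 2))*4666 = (2*0)*4666 = 0*4666 = 0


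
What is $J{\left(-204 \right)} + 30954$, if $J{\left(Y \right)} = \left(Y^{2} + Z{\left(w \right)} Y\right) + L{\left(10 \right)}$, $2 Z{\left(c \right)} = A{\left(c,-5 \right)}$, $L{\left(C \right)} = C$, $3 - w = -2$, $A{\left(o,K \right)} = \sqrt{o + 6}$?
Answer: $72580 - 102 \sqrt{11} \approx 72242.0$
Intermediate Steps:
$A{\left(o,K \right)} = \sqrt{6 + o}$
$w = 5$ ($w = 3 - -2 = 3 + 2 = 5$)
$Z{\left(c \right)} = \frac{\sqrt{6 + c}}{2}$
$J{\left(Y \right)} = 10 + Y^{2} + \frac{Y \sqrt{11}}{2}$ ($J{\left(Y \right)} = \left(Y^{2} + \frac{\sqrt{6 + 5}}{2} Y\right) + 10 = \left(Y^{2} + \frac{\sqrt{11}}{2} Y\right) + 10 = \left(Y^{2} + \frac{Y \sqrt{11}}{2}\right) + 10 = 10 + Y^{2} + \frac{Y \sqrt{11}}{2}$)
$J{\left(-204 \right)} + 30954 = \left(10 + \left(-204\right)^{2} + \frac{1}{2} \left(-204\right) \sqrt{11}\right) + 30954 = \left(10 + 41616 - 102 \sqrt{11}\right) + 30954 = \left(41626 - 102 \sqrt{11}\right) + 30954 = 72580 - 102 \sqrt{11}$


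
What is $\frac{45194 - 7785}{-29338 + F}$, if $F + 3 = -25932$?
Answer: $- \frac{37409}{55273} \approx -0.6768$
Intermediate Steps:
$F = -25935$ ($F = -3 - 25932 = -25935$)
$\frac{45194 - 7785}{-29338 + F} = \frac{45194 - 7785}{-29338 - 25935} = \frac{37409}{-55273} = 37409 \left(- \frac{1}{55273}\right) = - \frac{37409}{55273}$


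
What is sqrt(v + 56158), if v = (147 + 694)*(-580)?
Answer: 3*I*sqrt(47958) ≈ 656.98*I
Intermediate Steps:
v = -487780 (v = 841*(-580) = -487780)
sqrt(v + 56158) = sqrt(-487780 + 56158) = sqrt(-431622) = 3*I*sqrt(47958)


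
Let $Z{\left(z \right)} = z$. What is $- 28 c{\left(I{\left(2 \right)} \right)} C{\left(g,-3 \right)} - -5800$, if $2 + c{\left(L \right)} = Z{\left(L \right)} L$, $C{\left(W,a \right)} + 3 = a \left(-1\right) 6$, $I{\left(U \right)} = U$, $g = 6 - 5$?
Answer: $4960$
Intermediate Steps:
$g = 1$
$C{\left(W,a \right)} = -3 - 6 a$ ($C{\left(W,a \right)} = -3 + a \left(-1\right) 6 = -3 + - a 6 = -3 - 6 a$)
$c{\left(L \right)} = -2 + L^{2}$ ($c{\left(L \right)} = -2 + L L = -2 + L^{2}$)
$- 28 c{\left(I{\left(2 \right)} \right)} C{\left(g,-3 \right)} - -5800 = - 28 \left(-2 + 2^{2}\right) \left(-3 - -18\right) - -5800 = - 28 \left(-2 + 4\right) \left(-3 + 18\right) + 5800 = \left(-28\right) 2 \cdot 15 + 5800 = \left(-56\right) 15 + 5800 = -840 + 5800 = 4960$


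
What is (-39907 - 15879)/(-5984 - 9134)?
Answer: 27893/7559 ≈ 3.6900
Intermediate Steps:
(-39907 - 15879)/(-5984 - 9134) = -55786/(-15118) = -55786*(-1/15118) = 27893/7559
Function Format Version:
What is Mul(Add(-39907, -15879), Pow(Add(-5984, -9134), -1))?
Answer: Rational(27893, 7559) ≈ 3.6900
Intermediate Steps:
Mul(Add(-39907, -15879), Pow(Add(-5984, -9134), -1)) = Mul(-55786, Pow(-15118, -1)) = Mul(-55786, Rational(-1, 15118)) = Rational(27893, 7559)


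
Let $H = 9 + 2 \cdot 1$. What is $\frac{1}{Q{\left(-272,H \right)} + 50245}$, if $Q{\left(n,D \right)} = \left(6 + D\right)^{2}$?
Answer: $\frac{1}{50534} \approx 1.9789 \cdot 10^{-5}$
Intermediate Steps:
$H = 11$ ($H = 9 + 2 = 11$)
$\frac{1}{Q{\left(-272,H \right)} + 50245} = \frac{1}{\left(6 + 11\right)^{2} + 50245} = \frac{1}{17^{2} + 50245} = \frac{1}{289 + 50245} = \frac{1}{50534}$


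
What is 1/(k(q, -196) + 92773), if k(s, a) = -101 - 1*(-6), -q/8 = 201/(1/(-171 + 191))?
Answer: 1/92678 ≈ 1.0790e-5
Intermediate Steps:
q = -32160 (q = -1608/(1/(-171 + 191)) = -1608/(1/20) = -1608/1/20 = -1608*20 = -8*4020 = -32160)
k(s, a) = -95 (k(s, a) = -101 + 6 = -95)
1/(k(q, -196) + 92773) = 1/(-95 + 92773) = 1/92678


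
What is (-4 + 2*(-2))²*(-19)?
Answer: -1216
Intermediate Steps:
(-4 + 2*(-2))²*(-19) = (-4 - 4)²*(-19) = (-8)²*(-19) = 64*(-19) = -1216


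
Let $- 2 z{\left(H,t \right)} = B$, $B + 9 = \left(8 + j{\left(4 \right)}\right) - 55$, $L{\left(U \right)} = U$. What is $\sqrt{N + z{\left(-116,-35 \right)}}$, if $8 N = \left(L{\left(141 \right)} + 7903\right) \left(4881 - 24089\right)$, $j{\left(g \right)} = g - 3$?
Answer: $\frac{i \sqrt{77254466}}{2} \approx 4394.7 i$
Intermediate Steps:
$j{\left(g \right)} = -3 + g$
$N = -19313644$ ($N = \frac{\left(141 + 7903\right) \left(4881 - 24089\right)}{8} = \frac{8044 \left(-19208\right)}{8} = \frac{1}{8} \left(-154509152\right) = -19313644$)
$B = -55$ ($B = -9 + \left(\left(8 + \left(-3 + 4\right)\right) - 55\right) = -9 + \left(\left(8 + 1\right) - 55\right) = -9 + \left(9 - 55\right) = -9 - 46 = -55$)
$z{\left(H,t \right)} = \frac{55}{2}$ ($z{\left(H,t \right)} = \left(- \frac{1}{2}\right) \left(-55\right) = \frac{55}{2}$)
$\sqrt{N + z{\left(-116,-35 \right)}} = \sqrt{-19313644 + \frac{55}{2}} = \sqrt{- \frac{38627233}{2}} = \frac{i \sqrt{77254466}}{2}$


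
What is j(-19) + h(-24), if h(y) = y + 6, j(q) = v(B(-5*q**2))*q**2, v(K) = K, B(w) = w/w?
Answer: 343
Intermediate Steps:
B(w) = 1
j(q) = q**2 (j(q) = 1*q**2 = q**2)
h(y) = 6 + y
j(-19) + h(-24) = (-19)**2 + (6 - 24) = 361 - 18 = 343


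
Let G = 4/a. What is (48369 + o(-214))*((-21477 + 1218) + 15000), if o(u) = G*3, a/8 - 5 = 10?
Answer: -2543730969/10 ≈ -2.5437e+8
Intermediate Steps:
a = 120 (a = 40 + 8*10 = 40 + 80 = 120)
G = 1/30 (G = 4/120 = 4*(1/120) = 1/30 ≈ 0.033333)
o(u) = ⅒ (o(u) = (1/30)*3 = ⅒)
(48369 + o(-214))*((-21477 + 1218) + 15000) = (48369 + ⅒)*((-21477 + 1218) + 15000) = 483691*(-20259 + 15000)/10 = (483691/10)*(-5259) = -2543730969/10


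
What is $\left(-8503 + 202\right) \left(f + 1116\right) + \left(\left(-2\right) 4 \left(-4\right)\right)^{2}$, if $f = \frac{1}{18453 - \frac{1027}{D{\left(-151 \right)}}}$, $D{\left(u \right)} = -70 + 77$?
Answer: $- \frac{1186984090555}{128144} \approx -9.2629 \cdot 10^{6}$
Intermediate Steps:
$D{\left(u \right)} = 7$
$f = \frac{7}{128144}$ ($f = \frac{1}{18453 - \frac{1027}{7}} = \frac{1}{\frac{128144}{7}} = \frac{7}{128144} \approx 5.4626 \cdot 10^{-5}$)
$\left(-8503 + 202\right) \left(f + 1116\right) + \left(\left(-2\right) 4 \left(-4\right)\right)^{2} = \left(-8503 + 202\right) \left(\frac{7}{128144} + 1116\right) + \left(\left(-2\right) 4 \left(-4\right)\right)^{2} = \left(-8301\right) \frac{143008711}{128144} + \left(\left(-8\right) \left(-4\right)\right)^{2} = - \frac{1187115310011}{128144} + 32^{2} = - \frac{1187115310011}{128144} + 1024 = - \frac{1186984090555}{128144}$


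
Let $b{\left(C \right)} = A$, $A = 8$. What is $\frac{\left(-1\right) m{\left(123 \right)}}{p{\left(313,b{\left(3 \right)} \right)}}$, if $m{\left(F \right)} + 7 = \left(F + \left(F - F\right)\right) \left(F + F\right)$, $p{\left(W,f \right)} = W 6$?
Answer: $- \frac{30251}{1878} \approx -16.108$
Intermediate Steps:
$b{\left(C \right)} = 8$
$p{\left(W,f \right)} = 6 W$
$m{\left(F \right)} = -7 + 2 F^{2}$ ($m{\left(F \right)} = -7 + \left(F + \left(F - F\right)\right) \left(F + F\right) = -7 + \left(F + 0\right) 2 F = -7 + F 2 F = -7 + 2 F^{2}$)
$\frac{\left(-1\right) m{\left(123 \right)}}{p{\left(313,b{\left(3 \right)} \right)}} = \frac{\left(-1\right) \left(-7 + 2 \cdot 123^{2}\right)}{6 \cdot 313} = \frac{\left(-1\right) \left(-7 + 2 \cdot 15129\right)}{1878} = - (-7 + 30258) \frac{1}{1878} = \left(-1\right) 30251 \cdot \frac{1}{1878} = \left(-30251\right) \frac{1}{1878} = - \frac{30251}{1878}$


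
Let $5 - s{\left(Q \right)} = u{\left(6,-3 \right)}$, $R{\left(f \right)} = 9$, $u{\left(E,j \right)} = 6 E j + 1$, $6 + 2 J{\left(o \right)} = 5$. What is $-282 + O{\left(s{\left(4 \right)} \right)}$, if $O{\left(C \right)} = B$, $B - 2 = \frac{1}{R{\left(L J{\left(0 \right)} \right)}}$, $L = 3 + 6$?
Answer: $- \frac{2519}{9} \approx -279.89$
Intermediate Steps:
$L = 9$
$J{\left(o \right)} = - \frac{1}{2}$ ($J{\left(o \right)} = -3 + \frac{1}{2} \cdot 5 = -3 + \frac{5}{2} = - \frac{1}{2}$)
$u{\left(E,j \right)} = 1 + 6 E j$ ($u{\left(E,j \right)} = 6 E j + 1 = 1 + 6 E j$)
$s{\left(Q \right)} = 112$ ($s{\left(Q \right)} = 5 - \left(1 + 6 \cdot 6 \left(-3\right)\right) = 5 - \left(1 - 108\right) = 5 - -107 = 5 + 107 = 112$)
$B = \frac{19}{9}$ ($B = 2 + \frac{1}{9} = \frac{19}{9} \approx 2.1111$)
$O{\left(C \right)} = \frac{19}{9}$
$-282 + O{\left(s{\left(4 \right)} \right)} = -282 + \frac{19}{9} = - \frac{2519}{9}$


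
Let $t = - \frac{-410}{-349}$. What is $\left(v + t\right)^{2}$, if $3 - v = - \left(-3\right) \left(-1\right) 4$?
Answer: $\frac{23280625}{121801} \approx 191.14$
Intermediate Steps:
$t = - \frac{410}{349}$ ($t = - \frac{\left(-410\right) \left(-1\right)}{349} = \left(-1\right) \frac{410}{349} = - \frac{410}{349} \approx -1.1748$)
$v = 15$ ($v = 3 - - \left(-3\right) \left(-1\right) 4 = 3 - - 3 \cdot 4 = 3 - \left(-1\right) 12 = 3 - -12 = 3 + 12 = 15$)
$\left(v + t\right)^{2} = \left(15 - \frac{410}{349}\right)^{2} = \left(\frac{4825}{349}\right)^{2} = \frac{23280625}{121801}$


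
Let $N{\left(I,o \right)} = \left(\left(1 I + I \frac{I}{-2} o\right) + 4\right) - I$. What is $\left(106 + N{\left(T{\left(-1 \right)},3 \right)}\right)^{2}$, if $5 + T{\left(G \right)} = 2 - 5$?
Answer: $196$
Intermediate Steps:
$T{\left(G \right)} = -8$ ($T{\left(G \right)} = -5 + \left(2 - 5\right) = -5 - 3 = -8$)
$N{\left(I,o \right)} = 4 - \frac{o I^{2}}{2}$ ($N{\left(I,o \right)} = \left(\left(I + I I \left(- \frac{1}{2}\right) o\right) + 4\right) - I = \left(\left(I + I \left(- \frac{I}{2}\right) o\right) + 4\right) - I = \left(\left(I + - \frac{I^{2}}{2} o\right) + 4\right) - I = \left(\left(I - \frac{o I^{2}}{2}\right) + 4\right) - I = \left(4 + I - \frac{o I^{2}}{2}\right) - I = 4 - \frac{o I^{2}}{2}$)
$\left(106 + N{\left(T{\left(-1 \right)},3 \right)}\right)^{2} = \left(106 + \left(4 - \frac{3 \left(-8\right)^{2}}{2}\right)\right)^{2} = \left(106 + \left(4 - \frac{3}{2} \cdot 64\right)\right)^{2} = \left(106 + \left(4 - 96\right)\right)^{2} = \left(106 - 92\right)^{2} = 14^{2} = 196$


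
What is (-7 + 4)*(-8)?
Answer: 24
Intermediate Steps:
(-7 + 4)*(-8) = -3*(-8) = 24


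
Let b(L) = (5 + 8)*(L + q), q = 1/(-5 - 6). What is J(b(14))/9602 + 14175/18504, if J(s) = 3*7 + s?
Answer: 85459485/108579416 ≈ 0.78707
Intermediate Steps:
q = -1/11 (q = 1/(-11) = -1/11 ≈ -0.090909)
b(L) = -13/11 + 13*L (b(L) = (5 + 8)*(L - 1/11) = 13*(-1/11 + L) = -13/11 + 13*L)
J(s) = 21 + s
J(b(14))/9602 + 14175/18504 = (21 + (-13/11 + 13*14))/9602 + 14175/18504 = (21 + (-13/11 + 182))*(1/9602) + 14175*(1/18504) = (21 + 1989/11)*(1/9602) + 1575/2056 = (2220/11)*(1/9602) + 1575/2056 = 1110/52811 + 1575/2056 = 85459485/108579416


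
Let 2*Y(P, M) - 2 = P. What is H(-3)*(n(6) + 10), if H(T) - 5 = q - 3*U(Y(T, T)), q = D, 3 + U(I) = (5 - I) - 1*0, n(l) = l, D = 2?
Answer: -8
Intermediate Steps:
Y(P, M) = 1 + P/2
U(I) = 2 - I (U(I) = -3 + ((5 - I) - 1*0) = -3 + ((5 - I) + 0) = -3 + (5 - I) = 2 - I)
q = 2
H(T) = 4 + 3*T/2 (H(T) = 5 + (2 - 3*(2 - (1 + T/2))) = 5 + (2 - 3*(2 + (-1 - T/2))) = 5 + (2 - 3*(1 - T/2)) = 5 + (2 + (-3 + 3*T/2)) = 5 + (-1 + 3*T/2) = 4 + 3*T/2)
H(-3)*(n(6) + 10) = (4 + (3/2)*(-3))*(6 + 10) = (4 - 9/2)*16 = -½*16 = -8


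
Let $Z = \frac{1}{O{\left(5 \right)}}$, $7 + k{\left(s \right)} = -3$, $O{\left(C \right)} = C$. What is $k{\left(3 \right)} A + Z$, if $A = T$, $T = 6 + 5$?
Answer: $- \frac{549}{5} \approx -109.8$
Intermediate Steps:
$k{\left(s \right)} = -10$ ($k{\left(s \right)} = -7 - 3 = -10$)
$T = 11$
$A = 11$
$Z = \frac{1}{5} \approx 0.2$
$k{\left(3 \right)} A + Z = \left(-10\right) 11 + \frac{1}{5} = -110 + \frac{1}{5} = - \frac{549}{5}$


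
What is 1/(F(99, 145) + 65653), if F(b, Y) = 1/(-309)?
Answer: 309/20286776 ≈ 1.5232e-5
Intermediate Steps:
F(b, Y) = -1/309
1/(F(99, 145) + 65653) = 1/(-1/309 + 65653) = 1/(20286776/309) = 309/20286776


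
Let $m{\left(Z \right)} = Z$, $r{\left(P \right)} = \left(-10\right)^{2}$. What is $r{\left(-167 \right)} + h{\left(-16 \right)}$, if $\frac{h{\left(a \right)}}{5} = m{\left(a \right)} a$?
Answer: $1380$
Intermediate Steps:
$r{\left(P \right)} = 100$
$h{\left(a \right)} = 5 a^{2}$ ($h{\left(a \right)} = 5 a a = 5 a^{2}$)
$r{\left(-167 \right)} + h{\left(-16 \right)} = 100 + 5 \left(-16\right)^{2} = 100 + 5 \cdot 256 = 100 + 1280 = 1380$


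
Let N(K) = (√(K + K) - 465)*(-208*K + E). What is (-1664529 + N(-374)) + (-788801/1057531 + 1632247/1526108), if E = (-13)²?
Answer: -61193514944411105463/1613906519348 + 155922*I*√187 ≈ -3.7916e+7 + 2.1322e+6*I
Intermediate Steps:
E = 169
N(K) = (-465 + √2*√K)*(169 - 208*K) (N(K) = (√(K + K) - 465)*(-208*K + 169) = (√(2*K) - 465)*(169 - 208*K) = (√2*√K - 465)*(169 - 208*K) = (-465 + √2*√K)*(169 - 208*K))
(-1664529 + N(-374)) + (-788801/1057531 + 1632247/1526108) = (-1664529 + (-78585 + 96720*(-374) - 208*√2*(-374)^(3/2) + 169*√2*√(-374))) + (-788801/1057531 + 1632247/1526108) = (-1664529 + (-78585 - 36173280 - 208*√2*(-374*I*√374) + 169*√2*(I*√374))) + (-788801*1/1057531 + 1632247*(1/1526108)) = (-1664529 + (-78585 - 36173280 + 155584*I*√187 + 338*I*√187)) + (-788801/1057531 + 1632247/1526108) = (-1664529 + (-36251865 + 155922*I*√187)) + 522356285649/1613906519348 = (-37916394 + 155922*I*√187) + 522356285649/1613906519348 = -61193514944411105463/1613906519348 + 155922*I*√187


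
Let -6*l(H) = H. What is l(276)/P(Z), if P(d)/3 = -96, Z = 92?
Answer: 23/144 ≈ 0.15972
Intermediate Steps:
P(d) = -288 (P(d) = 3*(-96) = -288)
l(H) = -H/6
l(276)/P(Z) = -⅙*276/(-288) = -46*(-1/288) = 23/144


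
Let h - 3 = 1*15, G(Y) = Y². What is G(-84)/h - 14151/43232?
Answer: 16932793/43232 ≈ 391.67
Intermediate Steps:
h = 18 (h = 3 + 1*15 = 3 + 15 = 18)
G(-84)/h - 14151/43232 = (-84)²/18 - 14151/43232 = 7056*(1/18) - 14151*1/43232 = 392 - 14151/43232 = 16932793/43232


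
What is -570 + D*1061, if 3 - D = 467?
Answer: -492874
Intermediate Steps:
D = -464 (D = 3 - 1*467 = 3 - 467 = -464)
-570 + D*1061 = -570 - 464*1061 = -570 - 492304 = -492874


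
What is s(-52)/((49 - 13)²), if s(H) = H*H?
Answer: 169/81 ≈ 2.0864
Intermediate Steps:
s(H) = H²
s(-52)/((49 - 13)²) = (-52)²/((49 - 13)²) = 2704/(36²) = 2704/1296 = 2704*(1/1296) = 169/81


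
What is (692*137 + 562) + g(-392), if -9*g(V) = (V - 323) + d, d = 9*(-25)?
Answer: 859234/9 ≈ 95471.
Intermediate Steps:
d = -225
g(V) = 548/9 - V/9 (g(V) = -((V - 323) - 225)/9 = -((-323 + V) - 225)/9 = -(-548 + V)/9 = 548/9 - V/9)
(692*137 + 562) + g(-392) = (692*137 + 562) + (548/9 - ⅑*(-392)) = (94804 + 562) + (548/9 + 392/9) = 95366 + 940/9 = 859234/9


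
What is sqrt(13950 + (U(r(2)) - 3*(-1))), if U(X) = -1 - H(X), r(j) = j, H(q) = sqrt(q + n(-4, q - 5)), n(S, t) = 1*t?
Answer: sqrt(13952 - I) ≈ 118.12 - 0.0042*I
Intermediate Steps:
n(S, t) = t
H(q) = sqrt(-5 + 2*q) (H(q) = sqrt(q + (q - 5)) = sqrt(q + (-5 + q)) = sqrt(-5 + 2*q))
U(X) = -1 - sqrt(-5 + 2*X)
sqrt(13950 + (U(r(2)) - 3*(-1))) = sqrt(13950 + ((-1 - sqrt(-5 + 2*2)) - 3*(-1))) = sqrt(13950 + ((-1 - sqrt(-5 + 4)) + 3)) = sqrt(13950 + ((-1 - sqrt(-1)) + 3)) = sqrt(13950 + ((-1 - I) + 3)) = sqrt(13950 + (2 - I)) = sqrt(13952 - I)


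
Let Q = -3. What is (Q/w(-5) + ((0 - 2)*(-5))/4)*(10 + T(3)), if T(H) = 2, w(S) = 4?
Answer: 21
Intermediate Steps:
(Q/w(-5) + ((0 - 2)*(-5))/4)*(10 + T(3)) = (-3/4 + ((0 - 2)*(-5))/4)*(10 + 2) = (-3*¼ - 2*(-5)*(¼))*12 = (-¾ + 10*(¼))*12 = (-¾ + 5/2)*12 = (7/4)*12 = 21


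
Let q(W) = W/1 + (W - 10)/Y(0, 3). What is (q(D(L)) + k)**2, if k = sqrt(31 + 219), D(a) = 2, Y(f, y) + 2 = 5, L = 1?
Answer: 2254/9 - 20*sqrt(10)/3 ≈ 229.36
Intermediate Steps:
Y(f, y) = 3 (Y(f, y) = -2 + 5 = 3)
k = 5*sqrt(10) (k = sqrt(250) = 5*sqrt(10) ≈ 15.811)
q(W) = -10/3 + 4*W/3 (q(W) = W/1 + (W - 10)/3 = W*1 + (-10 + W)*(1/3) = W + (-10/3 + W/3) = -10/3 + 4*W/3)
(q(D(L)) + k)**2 = ((-10/3 + (4/3)*2) + 5*sqrt(10))**2 = ((-10/3 + 8/3) + 5*sqrt(10))**2 = (-2/3 + 5*sqrt(10))**2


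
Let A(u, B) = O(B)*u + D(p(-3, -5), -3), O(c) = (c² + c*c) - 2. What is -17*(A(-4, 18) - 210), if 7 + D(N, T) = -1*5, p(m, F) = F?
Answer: 47702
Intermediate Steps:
D(N, T) = -12 (D(N, T) = -7 - 1*5 = -7 - 5 = -12)
O(c) = -2 + 2*c² (O(c) = (c² + c²) - 2 = 2*c² - 2 = -2 + 2*c²)
A(u, B) = -12 + u*(-2 + 2*B²) (A(u, B) = (-2 + 2*B²)*u - 12 = u*(-2 + 2*B²) - 12 = -12 + u*(-2 + 2*B²))
-17*(A(-4, 18) - 210) = -17*((-12 + 2*(-4)*(-1 + 18²)) - 210) = -17*((-12 + 2*(-4)*(-1 + 324)) - 210) = -17*((-12 + 2*(-4)*323) - 210) = -17*((-12 - 2584) - 210) = -17*(-2596 - 210) = -17*(-2806) = 47702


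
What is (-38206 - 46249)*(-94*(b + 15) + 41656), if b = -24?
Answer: -3589506410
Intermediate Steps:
(-38206 - 46249)*(-94*(b + 15) + 41656) = (-38206 - 46249)*(-94*(-24 + 15) + 41656) = -84455*(-94*(-9) + 41656) = -84455*(846 + 41656) = -84455*42502 = -3589506410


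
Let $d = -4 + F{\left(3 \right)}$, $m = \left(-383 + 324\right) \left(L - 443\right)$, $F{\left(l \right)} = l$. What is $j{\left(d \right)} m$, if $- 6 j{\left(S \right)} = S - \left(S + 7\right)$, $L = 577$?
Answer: $- \frac{27671}{3} \approx -9223.7$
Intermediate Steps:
$m = -7906$ ($m = \left(-383 + 324\right) \left(577 - 443\right) = \left(-59\right) 134 = -7906$)
$d = -1$ ($d = -4 + 3 = -1$)
$j{\left(S \right)} = \frac{7}{6}$ ($j{\left(S \right)} = - \frac{S - \left(S + 7\right)}{6} = - \frac{S - \left(7 + S\right)}{6} = \left(- \frac{1}{6}\right) \left(-7\right) = \frac{7}{6}$)
$j{\left(d \right)} m = \frac{7}{6} \left(-7906\right) = - \frac{27671}{3}$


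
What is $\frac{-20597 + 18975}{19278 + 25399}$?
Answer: $- \frac{1622}{44677} \approx -0.036305$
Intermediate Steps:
$\frac{-20597 + 18975}{19278 + 25399} = - \frac{1622}{44677}$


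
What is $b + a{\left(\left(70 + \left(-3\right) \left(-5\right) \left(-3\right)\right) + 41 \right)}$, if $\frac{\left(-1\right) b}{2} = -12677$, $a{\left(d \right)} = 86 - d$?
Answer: $25374$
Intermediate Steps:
$b = 25354$ ($b = \left(-2\right) \left(-12677\right) = 25354$)
$b + a{\left(\left(70 + \left(-3\right) \left(-5\right) \left(-3\right)\right) + 41 \right)} = 25354 + \left(86 - \left(\left(70 + \left(-3\right) \left(-5\right) \left(-3\right)\right) + 41\right)\right) = 25354 + \left(86 - \left(\left(70 + 15 \left(-3\right)\right) + 41\right)\right) = 25354 + \left(86 - \left(\left(70 - 45\right) + 41\right)\right) = 25354 + \left(86 - \left(25 + 41\right)\right) = 25354 + \left(86 - 66\right) = 25354 + 20 = 25374$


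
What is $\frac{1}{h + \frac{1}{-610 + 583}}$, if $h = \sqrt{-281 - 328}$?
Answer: $- \frac{27}{443962} - \frac{729 i \sqrt{609}}{443962} \approx -6.0816 \cdot 10^{-5} - 0.040522 i$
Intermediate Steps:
$h = i \sqrt{609}$ ($h = \sqrt{-609} = i \sqrt{609} \approx 24.678 i$)
$\frac{1}{h + \frac{1}{-610 + 583}} = \frac{1}{i \sqrt{609} + \frac{1}{-610 + 583}} = \frac{1}{i \sqrt{609} + \frac{1}{-27}} = \frac{1}{i \sqrt{609} - \frac{1}{27}} = \frac{1}{- \frac{1}{27} + i \sqrt{609}}$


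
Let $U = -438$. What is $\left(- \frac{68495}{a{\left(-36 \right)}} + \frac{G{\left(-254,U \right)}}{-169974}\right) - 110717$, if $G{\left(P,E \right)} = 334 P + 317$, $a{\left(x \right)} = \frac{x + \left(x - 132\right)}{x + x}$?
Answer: $- \frac{43308441227}{321062} \approx -1.3489 \cdot 10^{5}$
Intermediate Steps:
$a{\left(x \right)} = \frac{-132 + 2 x}{2 x}$ ($a{\left(x \right)} = \frac{x + \left(-132 + x\right)}{2 x} = \left(-132 + 2 x\right) \frac{1}{2 x} = \frac{-132 + 2 x}{2 x}$)
$G{\left(P,E \right)} = 317 + 334 P$
$\left(- \frac{68495}{a{\left(-36 \right)}} + \frac{G{\left(-254,U \right)}}{-169974}\right) - 110717 = \left(- \frac{68495}{\frac{1}{-36} \left(-66 - 36\right)} + \frac{317 + 334 \left(-254\right)}{-169974}\right) - 110717 = \left(- \frac{68495}{\left(- \frac{1}{36}\right) \left(-102\right)} + \left(317 - 84836\right) \left(- \frac{1}{169974}\right)\right) - 110717 = \left(- \frac{68495}{\frac{17}{6}} - - \frac{9391}{18886}\right) - 110717 = \left(\left(-68495\right) \frac{6}{17} + \frac{9391}{18886}\right) - 110717 = \left(- \frac{410970}{17} + \frac{9391}{18886}\right) - 110717 = - \frac{7761419773}{321062} - 110717 = - \frac{43308441227}{321062}$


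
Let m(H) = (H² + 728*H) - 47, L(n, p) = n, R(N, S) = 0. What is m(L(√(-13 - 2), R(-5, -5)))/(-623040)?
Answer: 31/311520 - 91*I*√15/77880 ≈ 9.9512e-5 - 0.0045254*I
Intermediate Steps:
m(H) = -47 + H² + 728*H
m(L(√(-13 - 2), R(-5, -5)))/(-623040) = (-47 + (√(-13 - 2))² + 728*√(-13 - 2))/(-623040) = (-47 + (√(-15))² + 728*√(-15))*(-1/623040) = (-47 + (I*√15)² + 728*(I*√15))*(-1/623040) = (-47 - 15 + 728*I*√15)*(-1/623040) = (-62 + 728*I*√15)*(-1/623040) = 31/311520 - 91*I*√15/77880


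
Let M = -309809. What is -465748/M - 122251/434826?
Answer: 164644879789/134713008234 ≈ 1.2222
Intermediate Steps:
-465748/M - 122251/434826 = -465748/(-309809) - 122251/434826 = -465748*(-1/309809) - 122251*1/434826 = 465748/309809 - 122251/434826 = 164644879789/134713008234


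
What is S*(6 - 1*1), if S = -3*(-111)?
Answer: 1665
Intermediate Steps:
S = 333
S*(6 - 1*1) = 333*(6 - 1*1) = 333*(6 - 1) = 333*5 = 1665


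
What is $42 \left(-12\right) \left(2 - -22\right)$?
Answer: $-12096$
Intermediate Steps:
$42 \left(-12\right) \left(2 - -22\right) = - 504 \left(2 + 22\right) = \left(-504\right) 24 = -12096$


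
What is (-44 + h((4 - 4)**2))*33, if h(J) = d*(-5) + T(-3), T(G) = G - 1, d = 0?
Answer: -1584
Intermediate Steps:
T(G) = -1 + G
h(J) = -4 (h(J) = 0*(-5) + (-1 - 3) = 0 - 4 = -4)
(-44 + h((4 - 4)**2))*33 = (-44 - 4)*33 = -48*33 = -1584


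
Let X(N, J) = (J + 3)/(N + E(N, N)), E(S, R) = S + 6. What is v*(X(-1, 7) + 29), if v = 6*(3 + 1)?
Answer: 756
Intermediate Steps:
E(S, R) = 6 + S
X(N, J) = (3 + J)/(6 + 2*N) (X(N, J) = (J + 3)/(N + (6 + N)) = (3 + J)/(6 + 2*N))
v = 24 (v = 6*4 = 24)
v*(X(-1, 7) + 29) = 24*((3 + 7)/(2*(3 - 1)) + 29) = 24*((1/2)*10/2 + 29) = 24*((1/2)*(1/2)*10 + 29) = 24*(5/2 + 29) = 24*(63/2) = 756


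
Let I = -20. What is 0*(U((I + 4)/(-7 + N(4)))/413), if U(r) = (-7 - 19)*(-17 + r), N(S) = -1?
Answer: 0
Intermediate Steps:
U(r) = 442 - 26*r (U(r) = -26*(-17 + r) = 442 - 26*r)
0*(U((I + 4)/(-7 + N(4)))/413) = 0*((442 - 26*(-20 + 4)/(-7 - 1))/413) = 0*((442 - (-416)/(-8))*(1/413)) = 0*((442 - (-416)*(-1)/8)*(1/413)) = 0*((442 - 26*2)*(1/413)) = 0*((442 - 52)*(1/413)) = 0*(390*(1/413)) = 0*(390/413) = 0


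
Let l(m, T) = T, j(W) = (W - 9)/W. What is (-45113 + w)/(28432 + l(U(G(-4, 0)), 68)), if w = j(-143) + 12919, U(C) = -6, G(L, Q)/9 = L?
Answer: -153453/135850 ≈ -1.1296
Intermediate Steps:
G(L, Q) = 9*L
j(W) = (-9 + W)/W
w = 1847569/143 (w = (-9 - 143)/(-143) + 12919 = -1/143*(-152) + 12919 = 152/143 + 12919 = 1847569/143 ≈ 12920.)
(-45113 + w)/(28432 + l(U(G(-4, 0)), 68)) = (-45113 + 1847569/143)/(28432 + 68) = -4603590/143/28500 = -4603590/143*1/28500 = -153453/135850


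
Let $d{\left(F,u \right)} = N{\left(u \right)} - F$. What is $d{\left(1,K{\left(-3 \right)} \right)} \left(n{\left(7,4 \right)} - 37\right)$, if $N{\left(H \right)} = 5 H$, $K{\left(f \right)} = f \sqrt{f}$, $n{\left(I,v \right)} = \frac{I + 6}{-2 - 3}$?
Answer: $\frac{198}{5} + 594 i \sqrt{3} \approx 39.6 + 1028.8 i$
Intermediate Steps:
$n{\left(I,v \right)} = - \frac{6}{5} - \frac{I}{5}$ ($n{\left(I,v \right)} = \frac{6 + I}{-5} = \left(6 + I\right) \left(- \frac{1}{5}\right) = - \frac{6}{5} - \frac{I}{5}$)
$K{\left(f \right)} = f^{\frac{3}{2}}$
$d{\left(F,u \right)} = - F + 5 u$ ($d{\left(F,u \right)} = 5 u - F = - F + 5 u$)
$d{\left(1,K{\left(-3 \right)} \right)} \left(n{\left(7,4 \right)} - 37\right) = \left(\left(-1\right) 1 + 5 \left(-3\right)^{\frac{3}{2}}\right) \left(\left(- \frac{6}{5} - \frac{7}{5}\right) - 37\right) = \left(-1 + 5 \left(- 3 i \sqrt{3}\right)\right) \left(\left(- \frac{6}{5} - \frac{7}{5}\right) - 37\right) = \left(-1 - 15 i \sqrt{3}\right) \left(- \frac{13}{5} - 37\right) = \left(-1 - 15 i \sqrt{3}\right) \left(- \frac{198}{5}\right) = \frac{198}{5} + 594 i \sqrt{3}$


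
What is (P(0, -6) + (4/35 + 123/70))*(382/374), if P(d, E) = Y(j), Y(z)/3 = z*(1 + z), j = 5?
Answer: 1228321/13090 ≈ 93.837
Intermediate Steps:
Y(z) = 3*z*(1 + z) (Y(z) = 3*(z*(1 + z)) = 3*z*(1 + z))
P(d, E) = 90 (P(d, E) = 3*5*(1 + 5) = 3*5*6 = 90)
(P(0, -6) + (4/35 + 123/70))*(382/374) = (90 + (4/35 + 123/70))*(382/374) = (90 + (4*(1/35) + 123*(1/70)))*(382*(1/374)) = (90 + (4/35 + 123/70))*(191/187) = (90 + 131/70)*(191/187) = (6431/70)*(191/187) = 1228321/13090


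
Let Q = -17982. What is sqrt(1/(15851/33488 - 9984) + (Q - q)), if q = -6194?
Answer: 6*I*sqrt(36600247031983962551)/334328341 ≈ 108.57*I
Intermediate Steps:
sqrt(1/(15851/33488 - 9984) + (Q - q)) = sqrt(1/(15851/33488 - 9984) + (-17982 - 1*(-6194))) = sqrt(1/(15851*(1/33488) - 9984) + (-17982 + 6194)) = sqrt(1/(15851/33488 - 9984) - 11788) = sqrt(1/(-334328341/33488) - 11788) = sqrt(-33488/334328341 - 11788) = sqrt(-3941062517196/334328341) = 6*I*sqrt(36600247031983962551)/334328341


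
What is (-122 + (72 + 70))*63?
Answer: 1260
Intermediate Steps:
(-122 + (72 + 70))*63 = (-122 + 142)*63 = 20*63 = 1260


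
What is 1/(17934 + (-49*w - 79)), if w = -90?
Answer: 1/22265 ≈ 4.4914e-5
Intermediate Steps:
1/(17934 + (-49*w - 79)) = 1/(17934 + (-49*(-90) - 79)) = 1/(17934 + (4410 - 79)) = 1/(17934 + 4331) = 1/22265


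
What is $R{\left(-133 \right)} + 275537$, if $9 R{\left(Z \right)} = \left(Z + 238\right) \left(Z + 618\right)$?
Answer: $\frac{843586}{3} \approx 2.812 \cdot 10^{5}$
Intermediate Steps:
$R{\left(Z \right)} = \frac{\left(238 + Z\right) \left(618 + Z\right)}{9}$ ($R{\left(Z \right)} = \frac{\left(Z + 238\right) \left(Z + 618\right)}{9} = \frac{\left(238 + Z\right) \left(618 + Z\right)}{9}$)
$R{\left(-133 \right)} + 275537 = \left(\frac{49028}{3} + \frac{\left(-133\right)^{2}}{9} + \frac{856}{9} \left(-133\right)\right) + 275537 = \left(\frac{49028}{3} + \frac{1}{9} \cdot 17689 - \frac{113848}{9}\right) + 275537 = \left(\frac{49028}{3} + \frac{17689}{9} - \frac{113848}{9}\right) + 275537 = \frac{16975}{3} + 275537 = \frac{843586}{3}$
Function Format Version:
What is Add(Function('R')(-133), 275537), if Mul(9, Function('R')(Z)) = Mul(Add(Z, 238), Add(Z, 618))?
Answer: Rational(843586, 3) ≈ 2.8120e+5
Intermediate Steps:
Function('R')(Z) = Mul(Rational(1, 9), Add(238, Z), Add(618, Z)) (Function('R')(Z) = Mul(Rational(1, 9), Mul(Add(Z, 238), Add(Z, 618))) = Mul(Rational(1, 9), Mul(Add(238, Z), Add(618, Z))) = Mul(Rational(1, 9), Add(238, Z), Add(618, Z)))
Add(Function('R')(-133), 275537) = Add(Add(Rational(49028, 3), Mul(Rational(1, 9), Pow(-133, 2)), Mul(Rational(856, 9), -133)), 275537) = Add(Add(Rational(49028, 3), Mul(Rational(1, 9), 17689), Rational(-113848, 9)), 275537) = Add(Add(Rational(49028, 3), Rational(17689, 9), Rational(-113848, 9)), 275537) = Add(Rational(16975, 3), 275537) = Rational(843586, 3)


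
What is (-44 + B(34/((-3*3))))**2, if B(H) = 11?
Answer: 1089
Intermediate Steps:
(-44 + B(34/((-3*3))))**2 = (-44 + 11)**2 = (-33)**2 = 1089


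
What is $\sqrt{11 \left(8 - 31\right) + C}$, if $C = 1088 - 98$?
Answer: $\sqrt{737} \approx 27.148$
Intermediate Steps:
$C = 990$ ($C = 1088 - 98 = 990$)
$\sqrt{11 \left(8 - 31\right) + C} = \sqrt{11 \left(8 - 31\right) + 990} = \sqrt{11 \left(-23\right) + 990} = \sqrt{-253 + 990} = \sqrt{737}$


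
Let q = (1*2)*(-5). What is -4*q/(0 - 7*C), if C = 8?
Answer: -5/7 ≈ -0.71429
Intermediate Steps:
q = -10 (q = 2*(-5) = -10)
-4*q/(0 - 7*C) = -(-40)/(0 - 7*8) = -(-40)/(0 - 56) = -(-40)/(-56) = -(-40)*(-1)/56 = -4*5/28 = -5/7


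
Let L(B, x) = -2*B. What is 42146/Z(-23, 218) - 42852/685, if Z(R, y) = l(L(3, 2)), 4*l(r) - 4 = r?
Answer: -57782872/685 ≈ -84355.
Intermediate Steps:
l(r) = 1 + r/4
Z(R, y) = -½ (Z(R, y) = 1 + (-2*3)/4 = 1 + (¼)*(-6) = 1 - 3/2 = -½)
42146/Z(-23, 218) - 42852/685 = 42146/(-½) - 42852/685 = 42146*(-2) - 42852*1/685 = -84292 - 42852/685 = -57782872/685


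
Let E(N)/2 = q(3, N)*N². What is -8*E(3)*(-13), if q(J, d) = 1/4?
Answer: 468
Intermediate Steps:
q(J, d) = ¼
E(N) = N²/2 (E(N) = 2*(N²/4) = N²/2)
-8*E(3)*(-13) = -4*3²*(-13) = -4*9*(-13) = -8*9/2*(-13) = -36*(-13) = 468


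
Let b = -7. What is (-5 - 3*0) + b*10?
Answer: -75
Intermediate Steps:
(-5 - 3*0) + b*10 = (-5 - 3*0) - 7*10 = (-5 + 0) - 70 = -5 - 70 = -75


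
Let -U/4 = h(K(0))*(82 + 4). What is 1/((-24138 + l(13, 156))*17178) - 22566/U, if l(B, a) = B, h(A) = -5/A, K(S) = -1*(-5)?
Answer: -2337946198961/35640055500 ≈ -65.599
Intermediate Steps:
K(S) = 5
U = 344 (U = -4*(-5/5)*(82 + 4) = -4*(-5*1/5)*86 = -(-4)*86 = -4*(-86) = 344)
1/((-24138 + l(13, 156))*17178) - 22566/U = 1/((-24138 + 13)*17178) - 22566/344 = (1/17178)/(-24125) - 22566*1/344 = -1/24125*1/17178 - 11283/172 = -1/414419250 - 11283/172 = -2337946198961/35640055500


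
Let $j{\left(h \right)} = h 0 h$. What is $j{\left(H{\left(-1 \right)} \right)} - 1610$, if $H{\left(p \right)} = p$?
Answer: $-1610$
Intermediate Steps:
$j{\left(h \right)} = 0$ ($j{\left(h \right)} = 0 h = 0$)
$j{\left(H{\left(-1 \right)} \right)} - 1610 = 0 - 1610 = -1610$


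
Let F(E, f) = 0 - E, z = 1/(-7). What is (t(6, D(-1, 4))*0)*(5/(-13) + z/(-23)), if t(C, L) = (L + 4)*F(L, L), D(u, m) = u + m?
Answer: 0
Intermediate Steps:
z = -⅐ ≈ -0.14286
F(E, f) = -E
D(u, m) = m + u
t(C, L) = -L*(4 + L) (t(C, L) = (L + 4)*(-L) = (4 + L)*(-L) = -L*(4 + L))
(t(6, D(-1, 4))*0)*(5/(-13) + z/(-23)) = (-(4 - 1)*(4 + (4 - 1))*0)*(5/(-13) - ⅐/(-23)) = (-1*3*(4 + 3)*0)*(5*(-1/13) - ⅐*(-1/23)) = (-1*3*7*0)*(-5/13 + 1/161) = -21*0*(-792/2093) = 0*(-792/2093) = 0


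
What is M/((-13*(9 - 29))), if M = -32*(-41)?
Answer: 328/65 ≈ 5.0462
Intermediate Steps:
M = 1312
M/((-13*(9 - 29))) = 1312/((-13*(9 - 29))) = 1312/((-13*(-20))) = 1312/260 = 1312*(1/260) = 328/65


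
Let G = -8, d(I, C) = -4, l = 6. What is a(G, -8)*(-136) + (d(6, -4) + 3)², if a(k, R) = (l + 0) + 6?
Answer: -1631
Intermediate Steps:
a(k, R) = 12 (a(k, R) = (6 + 0) + 6 = 6 + 6 = 12)
a(G, -8)*(-136) + (d(6, -4) + 3)² = 12*(-136) + (-4 + 3)² = -1632 + (-1)² = -1632 + 1 = -1631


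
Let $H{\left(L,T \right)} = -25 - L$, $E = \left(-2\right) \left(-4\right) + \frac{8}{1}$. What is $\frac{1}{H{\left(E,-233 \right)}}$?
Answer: $- \frac{1}{41} \approx -0.02439$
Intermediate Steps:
$E = 16$ ($E = 8 + 8 \cdot 1 = 8 + 8 = 16$)
$\frac{1}{H{\left(E,-233 \right)}} = \frac{1}{-25 - 16} = \frac{1}{-41} = - \frac{1}{41}$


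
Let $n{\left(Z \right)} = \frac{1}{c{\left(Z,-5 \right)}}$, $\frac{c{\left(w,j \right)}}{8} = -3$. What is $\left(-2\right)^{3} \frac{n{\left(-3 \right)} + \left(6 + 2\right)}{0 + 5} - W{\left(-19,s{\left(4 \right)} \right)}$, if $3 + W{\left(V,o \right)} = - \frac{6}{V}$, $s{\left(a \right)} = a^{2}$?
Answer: $- \frac{2864}{285} \approx -10.049$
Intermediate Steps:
$c{\left(w,j \right)} = -24$ ($c{\left(w,j \right)} = 8 \left(-3\right) = -24$)
$n{\left(Z \right)} = - \frac{1}{24}$ ($n{\left(Z \right)} = \frac{1}{-24} = - \frac{1}{24}$)
$W{\left(V,o \right)} = -3 - \frac{6}{V}$
$\left(-2\right)^{3} \frac{n{\left(-3 \right)} + \left(6 + 2\right)}{0 + 5} - W{\left(-19,s{\left(4 \right)} \right)} = \left(-2\right)^{3} \frac{- \frac{1}{24} + \left(6 + 2\right)}{0 + 5} - \left(-3 - \frac{6}{-19}\right) = - 8 \frac{- \frac{1}{24} + 8}{5} - \left(-3 - - \frac{6}{19}\right) = - 8 \cdot \frac{191}{24} \cdot \frac{1}{5} - \left(-3 + \frac{6}{19}\right) = \left(-8\right) \frac{191}{120} - - \frac{51}{19} = - \frac{191}{15} + \frac{51}{19} = - \frac{2864}{285}$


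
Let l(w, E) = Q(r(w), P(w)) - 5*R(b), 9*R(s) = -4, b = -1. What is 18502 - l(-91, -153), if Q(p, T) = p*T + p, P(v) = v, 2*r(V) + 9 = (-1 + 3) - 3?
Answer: 162448/9 ≈ 18050.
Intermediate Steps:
r(V) = -5 (r(V) = -9/2 + ((-1 + 3) - 3)/2 = -9/2 + (2 - 3)/2 = -9/2 + (1/2)*(-1) = -9/2 - 1/2 = -5)
Q(p, T) = p + T*p (Q(p, T) = T*p + p = p + T*p)
R(s) = -4/9 (R(s) = (1/9)*(-4) = -4/9)
l(w, E) = -25/9 - 5*w (l(w, E) = -5*(1 + w) - 5*(-4/9) = (-5 - 5*w) + 20/9 = -25/9 - 5*w)
18502 - l(-91, -153) = 18502 - (-25/9 - 5*(-91)) = 18502 - (-25/9 + 455) = 18502 - 1*4070/9 = 18502 - 4070/9 = 162448/9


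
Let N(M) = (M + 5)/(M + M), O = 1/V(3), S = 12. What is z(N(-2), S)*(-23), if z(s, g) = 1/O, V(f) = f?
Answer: -69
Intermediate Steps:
O = ⅓ (O = 1/3 = ⅓ ≈ 0.33333)
N(M) = (5 + M)/(2*M) (N(M) = (5 + M)/((2*M)) = (5 + M)*(1/(2*M)) = (5 + M)/(2*M))
z(s, g) = 3 (z(s, g) = 1/(⅓) = 3)
z(N(-2), S)*(-23) = 3*(-23) = -69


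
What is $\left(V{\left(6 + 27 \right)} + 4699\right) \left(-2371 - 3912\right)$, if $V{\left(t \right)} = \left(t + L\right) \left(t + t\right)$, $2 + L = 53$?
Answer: $-64356769$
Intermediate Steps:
$L = 51$ ($L = -2 + 53 = 51$)
$V{\left(t \right)} = 2 t \left(51 + t\right)$ ($V{\left(t \right)} = \left(t + 51\right) \left(t + t\right) = \left(51 + t\right) 2 t = 2 t \left(51 + t\right)$)
$\left(V{\left(6 + 27 \right)} + 4699\right) \left(-2371 - 3912\right) = \left(2 \left(6 + 27\right) \left(51 + \left(6 + 27\right)\right) + 4699\right) \left(-2371 - 3912\right) = \left(2 \cdot 33 \left(51 + 33\right) + 4699\right) \left(-6283\right) = \left(2 \cdot 33 \cdot 84 + 4699\right) \left(-6283\right) = \left(5544 + 4699\right) \left(-6283\right) = 10243 \left(-6283\right) = -64356769$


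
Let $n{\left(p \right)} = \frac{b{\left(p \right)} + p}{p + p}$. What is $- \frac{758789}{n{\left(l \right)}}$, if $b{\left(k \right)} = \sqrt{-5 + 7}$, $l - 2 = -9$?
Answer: $- \frac{74361322}{47} - \frac{10623046 \sqrt{2}}{47} \approx -1.9018 \cdot 10^{6}$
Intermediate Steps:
$l = -7$ ($l = 2 - 9 = -7$)
$b{\left(k \right)} = \sqrt{2}$
$n{\left(p \right)} = \frac{p + \sqrt{2}}{2 p}$ ($n{\left(p \right)} = \frac{\sqrt{2} + p}{p + p} = \frac{p + \sqrt{2}}{2 p}$)
$- \frac{758789}{n{\left(l \right)}} = - \frac{758789}{\frac{1}{2} \frac{1}{-7} \left(-7 + \sqrt{2}\right)} = - \frac{758789}{\frac{1}{2} \left(- \frac{1}{7}\right) \left(-7 + \sqrt{2}\right)} = - \frac{758789}{\frac{1}{2} - \frac{\sqrt{2}}{14}}$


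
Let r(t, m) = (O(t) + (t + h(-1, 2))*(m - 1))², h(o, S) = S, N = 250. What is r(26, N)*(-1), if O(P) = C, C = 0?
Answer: -48608784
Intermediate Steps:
O(P) = 0
r(t, m) = (-1 + m)²*(2 + t)² (r(t, m) = (0 + (t + 2)*(m - 1))² = (0 + (2 + t)*(-1 + m))² = (0 + (-1 + m)*(2 + t))² = ((-1 + m)*(2 + t))² = (-1 + m)²*(2 + t)²)
r(26, N)*(-1) = (-2 - 1*26 + 2*250 + 250*26)²*(-1) = (-2 - 26 + 500 + 6500)²*(-1) = 6972²*(-1) = 48608784*(-1) = -48608784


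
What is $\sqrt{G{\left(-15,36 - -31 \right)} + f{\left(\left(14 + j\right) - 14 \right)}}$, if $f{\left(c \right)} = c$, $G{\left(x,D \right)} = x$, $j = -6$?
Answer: $i \sqrt{21} \approx 4.5826 i$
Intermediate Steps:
$\sqrt{G{\left(-15,36 - -31 \right)} + f{\left(\left(14 + j\right) - 14 \right)}} = \sqrt{-15 + \left(\left(14 - 6\right) - 14\right)} = \sqrt{-15 + \left(8 - 14\right)} = \sqrt{-15 - 6} = \sqrt{-21} = i \sqrt{21}$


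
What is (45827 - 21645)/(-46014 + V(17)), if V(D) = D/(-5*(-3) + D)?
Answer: -773824/1472431 ≈ -0.52554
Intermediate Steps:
V(D) = D/(15 + D)
(45827 - 21645)/(-46014 + V(17)) = (45827 - 21645)/(-46014 + 17/(15 + 17)) = 24182/(-46014 + 17/32) = 24182/(-1472431/32) = 24182*(-32/1472431) = -773824/1472431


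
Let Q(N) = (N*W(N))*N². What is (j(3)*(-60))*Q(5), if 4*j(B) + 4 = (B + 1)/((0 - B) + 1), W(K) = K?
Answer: 56250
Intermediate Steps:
j(B) = -1 + (1 + B)/(4*(1 - B)) (j(B) = -1 + ((B + 1)/((0 - B) + 1))/4 = -1 + ((1 + B)/(-B + 1))/4 = -1 + ((1 + B)/(1 - B))/4 = -1 + (1 + B)/(4*(1 - B)))
Q(N) = N⁴ (Q(N) = (N*N)*N² = N²*N² = N⁴)
(j(3)*(-60))*Q(5) = (((3 - 5*3)/(4*(-1 + 3)))*(-60))*5⁴ = (((¼)*(3 - 15)/2)*(-60))*625 = (((¼)*(½)*(-12))*(-60))*625 = -3/2*(-60)*625 = 90*625 = 56250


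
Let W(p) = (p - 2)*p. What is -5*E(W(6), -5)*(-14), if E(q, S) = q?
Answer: 1680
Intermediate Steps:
W(p) = p*(-2 + p) (W(p) = (-2 + p)*p = p*(-2 + p))
-5*E(W(6), -5)*(-14) = -30*(-2 + 6)*(-14) = -30*4*(-14) = -5*24*(-14) = -120*(-14) = 1680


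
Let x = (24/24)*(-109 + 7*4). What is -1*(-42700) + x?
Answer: 42619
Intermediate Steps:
x = -81 (x = (24*(1/24))*(-109 + 28) = 1*(-81) = -81)
-1*(-42700) + x = -1*(-42700) - 81 = 42700 - 81 = 42619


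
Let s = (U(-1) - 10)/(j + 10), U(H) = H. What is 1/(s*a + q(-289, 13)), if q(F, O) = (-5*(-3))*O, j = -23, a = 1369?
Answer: 13/17594 ≈ 0.00073889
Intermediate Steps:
q(F, O) = 15*O
s = 11/13 (s = (-1 - 10)/(-23 + 10) = -11/(-13) = -11*(-1/13) = 11/13 ≈ 0.84615)
1/(s*a + q(-289, 13)) = 1/((11/13)*1369 + 15*13) = 1/(15059/13 + 195) = 1/(17594/13) = 13/17594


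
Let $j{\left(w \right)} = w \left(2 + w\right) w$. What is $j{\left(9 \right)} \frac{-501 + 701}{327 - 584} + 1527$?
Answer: $\frac{214239}{257} \approx 833.62$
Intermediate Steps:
$j{\left(w \right)} = w^{2} \left(2 + w\right)$ ($j{\left(w \right)} = w w \left(2 + w\right) = w^{2} \left(2 + w\right)$)
$j{\left(9 \right)} \frac{-501 + 701}{327 - 584} + 1527 = 9^{2} \left(2 + 9\right) \frac{-501 + 701}{327 - 584} + 1527 = 81 \cdot 11 \frac{200}{-257} + 1527 = 891 \cdot 200 \left(- \frac{1}{257}\right) + 1527 = 891 \left(- \frac{200}{257}\right) + 1527 = - \frac{178200}{257} + 1527 = \frac{214239}{257}$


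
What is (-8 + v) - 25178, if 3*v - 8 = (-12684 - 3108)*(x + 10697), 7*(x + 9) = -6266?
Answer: -154724350/3 ≈ -5.1575e+7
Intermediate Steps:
x = -6329/7 (x = -9 + (⅐)*(-6266) = -9 - 6266/7 = -6329/7 ≈ -904.14)
v = -154648792/3 (v = 8/3 + ((-12684 - 3108)*(-6329/7 + 10697))/3 = 8/3 + (-15792*68550/7)/3 = 8/3 + (⅓)*(-154648800) = 8/3 - 51549600 = -154648792/3 ≈ -5.1550e+7)
(-8 + v) - 25178 = (-8 - 154648792/3) - 25178 = -154648816/3 - 25178 = -154724350/3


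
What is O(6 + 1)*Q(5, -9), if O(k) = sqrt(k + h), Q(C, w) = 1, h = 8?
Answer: sqrt(15) ≈ 3.8730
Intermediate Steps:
O(k) = sqrt(8 + k) (O(k) = sqrt(k + 8) = sqrt(8 + k))
O(6 + 1)*Q(5, -9) = sqrt(8 + (6 + 1))*1 = sqrt(8 + 7)*1 = sqrt(15)*1 = sqrt(15)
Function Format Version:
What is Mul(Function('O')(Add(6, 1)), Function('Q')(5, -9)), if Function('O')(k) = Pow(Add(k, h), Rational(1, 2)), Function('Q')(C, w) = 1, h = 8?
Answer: Pow(15, Rational(1, 2)) ≈ 3.8730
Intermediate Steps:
Function('O')(k) = Pow(Add(8, k), Rational(1, 2)) (Function('O')(k) = Pow(Add(k, 8), Rational(1, 2)) = Pow(Add(8, k), Rational(1, 2)))
Mul(Function('O')(Add(6, 1)), Function('Q')(5, -9)) = Mul(Pow(Add(8, Add(6, 1)), Rational(1, 2)), 1) = Mul(Pow(Add(8, 7), Rational(1, 2)), 1) = Mul(Pow(15, Rational(1, 2)), 1) = Pow(15, Rational(1, 2))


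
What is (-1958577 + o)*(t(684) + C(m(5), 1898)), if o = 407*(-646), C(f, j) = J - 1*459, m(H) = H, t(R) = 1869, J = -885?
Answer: -1166286975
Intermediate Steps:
C(f, j) = -1344 (C(f, j) = -885 - 1*459 = -885 - 459 = -1344)
o = -262922
(-1958577 + o)*(t(684) + C(m(5), 1898)) = (-1958577 - 262922)*(1869 - 1344) = -2221499*525 = -1166286975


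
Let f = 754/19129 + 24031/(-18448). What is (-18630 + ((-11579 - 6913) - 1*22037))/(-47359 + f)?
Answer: 20876725522928/16713048156535 ≈ 1.2491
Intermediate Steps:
f = -445779207/352891792 (f = 754*(1/19129) + 24031*(-1/18448) = 754/19129 - 24031/18448 = -445779207/352891792 ≈ -1.2632)
(-18630 + ((-11579 - 6913) - 1*22037))/(-47359 + f) = (-18630 + ((-11579 - 6913) - 1*22037))/(-47359 - 445779207/352891792) = (-18630 + (-18492 - 22037))/(-16713048156535/352891792) = (-18630 - 40529)*(-352891792/16713048156535) = -59159*(-352891792/16713048156535) = 20876725522928/16713048156535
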